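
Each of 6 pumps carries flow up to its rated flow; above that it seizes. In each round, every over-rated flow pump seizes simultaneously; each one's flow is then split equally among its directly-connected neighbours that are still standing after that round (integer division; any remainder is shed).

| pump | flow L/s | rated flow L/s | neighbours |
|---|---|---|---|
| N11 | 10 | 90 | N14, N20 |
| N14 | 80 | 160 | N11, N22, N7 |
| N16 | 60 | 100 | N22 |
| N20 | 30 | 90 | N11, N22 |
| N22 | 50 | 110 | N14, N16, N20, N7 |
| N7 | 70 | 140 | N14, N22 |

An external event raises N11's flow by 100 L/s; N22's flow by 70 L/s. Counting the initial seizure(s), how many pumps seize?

Round 1 — N11 at 110 > 90; N22 at 120 > 110. N11, N22 seize.
  N11 sheds 110 L/s to N14, N20: 55 each.
    N14: 80+55 = 135 ≤ 160
    N20: 30+55 = 85 ≤ 90
  N22 sheds 120 L/s to N14, N16, N20, N7: 30 each.
    N14: 135+30 = 165 > 160
    N16: 60+30 = 90 ≤ 100
    N20: 85+30 = 115 > 90
    N7: 70+30 = 100 ≤ 140
Round 2 — N14, N20 seize.
  N14 sheds 165 L/s to N7: 165 each.
    N7: 100+165 = 265 > 140
  N20 sheds 115 L/s: no online neighbours, lost.
Round 3 — N7 seizes.
  N7 sheds 265 L/s: no online neighbours, lost.
No further seizures.

5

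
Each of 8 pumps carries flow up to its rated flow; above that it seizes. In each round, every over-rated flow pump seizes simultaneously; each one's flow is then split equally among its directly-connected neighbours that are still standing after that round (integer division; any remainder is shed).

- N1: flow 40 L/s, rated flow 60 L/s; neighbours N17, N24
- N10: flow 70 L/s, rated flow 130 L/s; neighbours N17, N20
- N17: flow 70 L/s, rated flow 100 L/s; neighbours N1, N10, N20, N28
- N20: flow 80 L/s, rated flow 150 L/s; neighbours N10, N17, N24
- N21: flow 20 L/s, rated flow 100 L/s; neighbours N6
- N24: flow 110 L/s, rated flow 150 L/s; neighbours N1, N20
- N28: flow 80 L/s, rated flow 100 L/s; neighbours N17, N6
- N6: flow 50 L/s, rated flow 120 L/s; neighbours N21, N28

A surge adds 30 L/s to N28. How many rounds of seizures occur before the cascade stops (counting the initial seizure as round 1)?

Round 1 — N28 at 110 > 100. N28 seizes.
  N28 sheds 110 L/s to N17, N6: 55 each.
    N17: 70+55 = 125 > 100
    N6: 50+55 = 105 ≤ 120
Round 2 — N17 seizes.
  N17 sheds 125 L/s to N1, N10, N20: 41 each (2 lost).
    N1: 40+41 = 81 > 60
    N10: 70+41 = 111 ≤ 130
    N20: 80+41 = 121 ≤ 150
Round 3 — N1 seizes.
  N1 sheds 81 L/s to N24: 81 each.
    N24: 110+81 = 191 > 150
Round 4 — N24 seizes.
  N24 sheds 191 L/s to N20: 191 each.
    N20: 121+191 = 312 > 150
Round 5 — N20 seizes.
  N20 sheds 312 L/s to N10: 312 each.
    N10: 111+312 = 423 > 130
Round 6 — N10 seizes.
  N10 sheds 423 L/s: no online neighbours, lost.
No further seizures.

6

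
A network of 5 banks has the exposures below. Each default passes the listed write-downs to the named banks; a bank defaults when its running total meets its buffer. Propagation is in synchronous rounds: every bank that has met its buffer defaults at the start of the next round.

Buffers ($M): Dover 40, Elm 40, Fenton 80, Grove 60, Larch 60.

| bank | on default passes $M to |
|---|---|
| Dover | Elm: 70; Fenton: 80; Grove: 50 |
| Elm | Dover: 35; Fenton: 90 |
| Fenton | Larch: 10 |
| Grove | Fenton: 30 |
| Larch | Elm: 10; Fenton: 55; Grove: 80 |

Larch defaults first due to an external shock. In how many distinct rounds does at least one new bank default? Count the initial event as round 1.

3

Round 1 — Larch defaults (initial).
  Elm: +10 → 10 < 40
  Fenton: +55 → 55 < 80
  Grove: +80 → 80 ≥ 60
Round 2 — Grove defaults.
  Fenton: +30 → 85 ≥ 80
Round 3 — Fenton defaults.
No further defaults.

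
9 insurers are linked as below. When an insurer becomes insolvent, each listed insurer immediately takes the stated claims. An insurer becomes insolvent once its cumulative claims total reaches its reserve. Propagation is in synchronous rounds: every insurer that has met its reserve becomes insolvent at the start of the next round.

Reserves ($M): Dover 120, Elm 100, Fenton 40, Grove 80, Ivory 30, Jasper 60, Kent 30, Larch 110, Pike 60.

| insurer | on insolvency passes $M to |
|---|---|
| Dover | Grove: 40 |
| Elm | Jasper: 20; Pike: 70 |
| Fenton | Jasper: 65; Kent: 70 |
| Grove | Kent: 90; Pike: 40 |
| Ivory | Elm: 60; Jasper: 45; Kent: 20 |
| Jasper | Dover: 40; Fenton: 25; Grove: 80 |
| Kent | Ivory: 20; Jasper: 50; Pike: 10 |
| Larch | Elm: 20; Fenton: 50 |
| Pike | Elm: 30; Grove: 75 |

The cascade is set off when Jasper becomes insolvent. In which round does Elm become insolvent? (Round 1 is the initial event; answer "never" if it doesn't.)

never

Round 1 — Jasper becomes insolvent (initial).
  Dover: +40 → 40 < 120
  Fenton: +25 → 25 < 40
  Grove: +80 → 80 ≥ 80
Round 2 — Grove becomes insolvent.
  Kent: +90 → 90 ≥ 30
  Pike: +40 → 40 < 60
Round 3 — Kent becomes insolvent.
  Ivory: +20 → 20 < 30
  Pike: +10 → 50 < 60
No further insolvencies.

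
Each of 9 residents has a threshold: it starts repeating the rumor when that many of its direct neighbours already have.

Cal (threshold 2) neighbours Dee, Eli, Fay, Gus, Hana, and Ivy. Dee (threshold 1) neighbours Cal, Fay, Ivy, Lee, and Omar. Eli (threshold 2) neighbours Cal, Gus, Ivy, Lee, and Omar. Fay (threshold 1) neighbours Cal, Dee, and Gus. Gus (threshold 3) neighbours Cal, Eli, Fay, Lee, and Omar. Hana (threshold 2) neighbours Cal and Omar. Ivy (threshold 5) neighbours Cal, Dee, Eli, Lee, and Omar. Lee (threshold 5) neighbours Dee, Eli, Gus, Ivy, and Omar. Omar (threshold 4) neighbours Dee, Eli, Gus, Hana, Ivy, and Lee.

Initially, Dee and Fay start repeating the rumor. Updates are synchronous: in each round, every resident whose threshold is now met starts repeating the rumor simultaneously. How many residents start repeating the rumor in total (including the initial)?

Round 1 — Dee, Fay start repeating the rumor (initial).
Round 2 — checking thresholds:
  Cal: 2 of 6 neighbours ≥ 2, starts repeating the rumor.
  Gus: 1 of 5 neighbours < 3, below threshold.
  Ivy: 1 of 5 neighbours < 5, below threshold.
  Lee: 1 of 5 neighbours < 5, below threshold.
  Omar: 1 of 6 neighbours < 4, below threshold.
Round 3 — no new spreads; cascade stops.

3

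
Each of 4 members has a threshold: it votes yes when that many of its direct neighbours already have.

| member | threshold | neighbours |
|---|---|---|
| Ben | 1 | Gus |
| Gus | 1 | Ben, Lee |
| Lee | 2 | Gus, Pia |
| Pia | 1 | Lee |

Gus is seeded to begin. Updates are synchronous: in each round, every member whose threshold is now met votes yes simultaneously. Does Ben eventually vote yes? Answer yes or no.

Round 1 — Gus votes yes (initial).
Round 2 — checking thresholds:
  Ben: 1 of 1 neighbours ≥ 1, votes yes.
  Lee: 1 of 2 neighbours < 2, not yet.
Round 3 — no new yes votes; cascade stops.

yes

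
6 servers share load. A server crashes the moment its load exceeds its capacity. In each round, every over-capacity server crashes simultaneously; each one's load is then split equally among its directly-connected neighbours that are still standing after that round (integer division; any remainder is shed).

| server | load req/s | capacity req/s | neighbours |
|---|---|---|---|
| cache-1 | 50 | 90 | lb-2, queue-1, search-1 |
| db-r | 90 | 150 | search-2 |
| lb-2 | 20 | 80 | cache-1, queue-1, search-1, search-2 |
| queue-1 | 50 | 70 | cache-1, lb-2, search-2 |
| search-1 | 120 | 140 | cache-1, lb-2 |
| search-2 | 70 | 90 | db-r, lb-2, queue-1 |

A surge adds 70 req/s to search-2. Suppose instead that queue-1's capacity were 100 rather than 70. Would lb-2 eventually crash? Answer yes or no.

no

With queue-1's capacity at 100:
Round 1 — search-2 at 140 > 90. search-2 crashes.
  search-2 sheds 140 req/s to db-r, lb-2, queue-1: 46 each (2 lost).
    db-r: 90+46 = 136 ≤ 150
    lb-2: 20+46 = 66 ≤ 80
    queue-1: 50+46 = 96 ≤ 100
No further crashes.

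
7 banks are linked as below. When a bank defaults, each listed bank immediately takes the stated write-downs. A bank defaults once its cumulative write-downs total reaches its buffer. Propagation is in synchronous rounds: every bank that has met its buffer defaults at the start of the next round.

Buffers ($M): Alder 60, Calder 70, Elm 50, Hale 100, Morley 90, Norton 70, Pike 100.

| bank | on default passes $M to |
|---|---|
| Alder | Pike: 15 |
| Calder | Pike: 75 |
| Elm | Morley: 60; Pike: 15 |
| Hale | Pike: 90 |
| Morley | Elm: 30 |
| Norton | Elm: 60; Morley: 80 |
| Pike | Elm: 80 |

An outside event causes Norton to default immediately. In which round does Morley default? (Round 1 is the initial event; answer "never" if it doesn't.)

Round 1 — Norton defaults (initial).
  Elm: +60 → 60 ≥ 50
  Morley: +80 → 80 < 90
Round 2 — Elm defaults.
  Morley: +60 → 140 ≥ 90
  Pike: +15 → 15 < 100
Round 3 — Morley defaults.
No further defaults.

3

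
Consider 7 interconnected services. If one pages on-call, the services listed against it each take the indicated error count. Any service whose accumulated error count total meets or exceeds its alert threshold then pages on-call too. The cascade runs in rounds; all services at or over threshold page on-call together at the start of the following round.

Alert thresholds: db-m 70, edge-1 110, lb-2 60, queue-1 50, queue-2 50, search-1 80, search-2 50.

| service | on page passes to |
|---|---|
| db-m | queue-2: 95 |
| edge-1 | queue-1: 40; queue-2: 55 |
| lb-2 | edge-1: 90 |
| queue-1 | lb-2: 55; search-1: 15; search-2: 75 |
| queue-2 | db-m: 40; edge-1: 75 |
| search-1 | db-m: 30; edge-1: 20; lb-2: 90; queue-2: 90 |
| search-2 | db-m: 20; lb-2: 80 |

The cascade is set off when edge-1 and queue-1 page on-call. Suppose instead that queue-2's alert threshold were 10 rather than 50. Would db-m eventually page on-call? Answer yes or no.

With queue-2's alert threshold at 10:
Round 1 — edge-1, queue-1 page on-call (initial).
  lb-2: +55 → 55 < 60
  queue-2: +55 → 55 ≥ 10
  search-1: +15 → 15 < 80
  search-2: +75 → 75 ≥ 50
Round 2 — queue-2, search-2 page on-call.
  db-m: +40+20 → 60 < 70
  lb-2: +80 → 135 ≥ 60
Round 3 — lb-2 pages on-call.
No further pages.

no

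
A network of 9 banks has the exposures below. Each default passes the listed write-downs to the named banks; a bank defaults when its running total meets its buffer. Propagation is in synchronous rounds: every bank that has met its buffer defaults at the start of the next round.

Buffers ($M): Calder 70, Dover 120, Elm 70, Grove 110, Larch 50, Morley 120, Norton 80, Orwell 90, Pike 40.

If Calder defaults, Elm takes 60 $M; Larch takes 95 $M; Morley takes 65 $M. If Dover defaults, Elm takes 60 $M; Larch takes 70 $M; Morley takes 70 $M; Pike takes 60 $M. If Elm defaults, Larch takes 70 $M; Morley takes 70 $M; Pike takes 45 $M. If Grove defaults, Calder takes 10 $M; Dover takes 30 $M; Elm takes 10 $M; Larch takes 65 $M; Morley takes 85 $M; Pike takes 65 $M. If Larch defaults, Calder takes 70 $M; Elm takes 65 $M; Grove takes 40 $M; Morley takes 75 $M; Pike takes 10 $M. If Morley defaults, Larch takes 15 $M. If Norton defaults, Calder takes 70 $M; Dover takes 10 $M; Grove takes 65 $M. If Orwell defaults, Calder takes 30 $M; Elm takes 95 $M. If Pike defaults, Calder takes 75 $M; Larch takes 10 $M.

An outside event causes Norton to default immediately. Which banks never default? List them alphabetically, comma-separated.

Dover, Grove, Orwell

Round 1 — Norton defaults (initial).
  Calder: +70 → 70 ≥ 70
  Dover: +10 → 10 < 120
  Grove: +65 → 65 < 110
Round 2 — Calder defaults.
  Elm: +60 → 60 < 70
  Larch: +95 → 95 ≥ 50
  Morley: +65 → 65 < 120
Round 3 — Larch defaults.
  Elm: +65 → 125 ≥ 70
  Grove: +40 → 105 < 110
  Morley: +75 → 140 ≥ 120
  Pike: +10 → 10 < 40
Round 4 — Elm, Morley default.
  Pike: +45 → 55 ≥ 40
Round 5 — Pike defaults.
No further defaults.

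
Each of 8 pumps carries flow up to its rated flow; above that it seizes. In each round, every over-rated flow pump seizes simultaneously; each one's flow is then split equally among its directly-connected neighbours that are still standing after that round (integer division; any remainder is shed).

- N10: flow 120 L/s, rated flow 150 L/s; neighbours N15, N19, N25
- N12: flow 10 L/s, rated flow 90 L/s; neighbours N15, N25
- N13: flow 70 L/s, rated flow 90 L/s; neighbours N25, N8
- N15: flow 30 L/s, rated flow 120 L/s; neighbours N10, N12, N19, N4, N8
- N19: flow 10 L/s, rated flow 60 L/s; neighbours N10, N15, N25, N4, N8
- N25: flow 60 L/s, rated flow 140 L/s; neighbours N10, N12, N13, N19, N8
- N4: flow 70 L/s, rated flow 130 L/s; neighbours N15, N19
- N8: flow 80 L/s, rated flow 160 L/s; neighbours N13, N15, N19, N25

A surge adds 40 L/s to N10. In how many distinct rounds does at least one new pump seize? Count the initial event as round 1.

Round 1 — N10 at 160 > 150. N10 seizes.
  N10 sheds 160 L/s to N15, N19, N25: 53 each (1 lost).
    N15: 30+53 = 83 ≤ 120
    N19: 10+53 = 63 > 60
    N25: 60+53 = 113 ≤ 140
Round 2 — N19 seizes.
  N19 sheds 63 L/s to N15, N25, N4, N8: 15 each (3 lost).
    N15: 83+15 = 98 ≤ 120
    N25: 113+15 = 128 ≤ 140
    N4: 70+15 = 85 ≤ 130
    N8: 80+15 = 95 ≤ 160
No further seizures.

2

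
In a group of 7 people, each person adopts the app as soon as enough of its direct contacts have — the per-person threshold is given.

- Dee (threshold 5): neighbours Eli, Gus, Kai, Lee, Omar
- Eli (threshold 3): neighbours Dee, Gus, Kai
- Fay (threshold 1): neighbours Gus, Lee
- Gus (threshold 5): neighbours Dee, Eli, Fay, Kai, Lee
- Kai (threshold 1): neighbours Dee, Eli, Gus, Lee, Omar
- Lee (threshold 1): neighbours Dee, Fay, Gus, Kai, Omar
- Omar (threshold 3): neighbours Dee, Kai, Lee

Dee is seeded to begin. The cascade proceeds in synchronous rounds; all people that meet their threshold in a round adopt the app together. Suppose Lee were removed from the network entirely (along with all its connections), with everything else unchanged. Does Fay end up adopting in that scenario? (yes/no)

no

With Lee removed:
Round 1 — Dee adopts the app (initial).
Round 2 — checking thresholds:
  Eli: 1 of 3 neighbours < 3, below threshold.
  Gus: 1 of 4 neighbours < 5, below threshold.
  Kai: 1 of 4 neighbours ≥ 1, adopts the app.
  Omar: 1 of 2 neighbours < 3, below threshold.
Round 3 — no new adoptions; cascade stops.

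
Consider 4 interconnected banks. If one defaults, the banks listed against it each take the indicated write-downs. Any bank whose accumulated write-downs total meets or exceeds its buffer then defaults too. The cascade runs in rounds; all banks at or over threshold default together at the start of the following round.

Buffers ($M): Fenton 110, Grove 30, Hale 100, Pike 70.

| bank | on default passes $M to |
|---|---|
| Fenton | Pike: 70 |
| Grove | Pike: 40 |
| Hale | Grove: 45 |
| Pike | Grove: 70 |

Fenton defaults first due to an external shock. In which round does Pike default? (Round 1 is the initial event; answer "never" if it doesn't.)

2

Round 1 — Fenton defaults (initial).
  Pike: +70 → 70 ≥ 70
Round 2 — Pike defaults.
  Grove: +70 → 70 ≥ 30
Round 3 — Grove defaults.
No further defaults.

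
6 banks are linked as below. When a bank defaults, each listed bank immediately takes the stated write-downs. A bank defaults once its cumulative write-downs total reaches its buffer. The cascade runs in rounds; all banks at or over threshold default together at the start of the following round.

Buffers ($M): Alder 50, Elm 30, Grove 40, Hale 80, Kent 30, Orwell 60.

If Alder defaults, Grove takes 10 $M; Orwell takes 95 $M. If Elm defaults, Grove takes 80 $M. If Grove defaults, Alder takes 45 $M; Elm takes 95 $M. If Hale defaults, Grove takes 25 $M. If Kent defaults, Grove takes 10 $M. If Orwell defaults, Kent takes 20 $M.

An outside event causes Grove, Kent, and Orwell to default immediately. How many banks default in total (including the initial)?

4

Round 1 — Grove, Kent, Orwell default (initial).
  Alder: +45 → 45 < 50
  Elm: +95 → 95 ≥ 30
Round 2 — Elm defaults.
No further defaults.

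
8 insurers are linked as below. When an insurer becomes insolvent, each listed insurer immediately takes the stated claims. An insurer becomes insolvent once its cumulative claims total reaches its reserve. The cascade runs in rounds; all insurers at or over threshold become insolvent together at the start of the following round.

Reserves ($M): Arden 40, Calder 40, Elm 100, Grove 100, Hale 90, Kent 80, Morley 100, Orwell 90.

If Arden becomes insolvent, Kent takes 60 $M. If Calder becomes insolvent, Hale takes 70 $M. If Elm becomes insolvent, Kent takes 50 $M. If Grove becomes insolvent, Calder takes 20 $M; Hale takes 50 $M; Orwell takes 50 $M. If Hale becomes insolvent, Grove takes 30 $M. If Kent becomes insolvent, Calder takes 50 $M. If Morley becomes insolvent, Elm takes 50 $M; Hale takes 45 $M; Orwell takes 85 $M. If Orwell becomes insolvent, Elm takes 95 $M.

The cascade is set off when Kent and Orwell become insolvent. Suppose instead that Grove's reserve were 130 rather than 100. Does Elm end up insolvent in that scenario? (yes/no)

no

With Grove's reserve at 130:
Round 1 — Kent, Orwell become insolvent (initial).
  Calder: +50 → 50 ≥ 40
  Elm: +95 → 95 < 100
Round 2 — Calder becomes insolvent.
  Hale: +70 → 70 < 90
No further insolvencies.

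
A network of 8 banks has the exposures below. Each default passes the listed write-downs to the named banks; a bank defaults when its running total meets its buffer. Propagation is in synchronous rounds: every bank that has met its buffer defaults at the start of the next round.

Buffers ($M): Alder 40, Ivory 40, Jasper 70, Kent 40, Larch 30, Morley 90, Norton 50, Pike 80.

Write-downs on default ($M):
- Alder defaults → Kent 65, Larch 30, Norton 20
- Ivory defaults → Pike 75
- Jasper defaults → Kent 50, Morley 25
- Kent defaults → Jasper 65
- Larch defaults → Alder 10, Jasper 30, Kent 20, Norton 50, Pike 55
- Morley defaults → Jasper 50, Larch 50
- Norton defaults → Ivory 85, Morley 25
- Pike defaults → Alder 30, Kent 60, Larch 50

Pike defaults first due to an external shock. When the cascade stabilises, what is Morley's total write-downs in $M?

50

Round 1 — Pike defaults (initial).
  Alder: +30 → 30 < 40
  Kent: +60 → 60 ≥ 40
  Larch: +50 → 50 ≥ 30
Round 2 — Kent, Larch default.
  Alder: +10 → 40 ≥ 40
  Jasper: +65+30 → 95 ≥ 70
  Norton: +50 → 50 ≥ 50
Round 3 — Alder, Jasper, Norton default.
  Ivory: +85 → 85 ≥ 40
  Morley: +25+25 → 50 < 90
Round 4 — Ivory defaults.
No further defaults.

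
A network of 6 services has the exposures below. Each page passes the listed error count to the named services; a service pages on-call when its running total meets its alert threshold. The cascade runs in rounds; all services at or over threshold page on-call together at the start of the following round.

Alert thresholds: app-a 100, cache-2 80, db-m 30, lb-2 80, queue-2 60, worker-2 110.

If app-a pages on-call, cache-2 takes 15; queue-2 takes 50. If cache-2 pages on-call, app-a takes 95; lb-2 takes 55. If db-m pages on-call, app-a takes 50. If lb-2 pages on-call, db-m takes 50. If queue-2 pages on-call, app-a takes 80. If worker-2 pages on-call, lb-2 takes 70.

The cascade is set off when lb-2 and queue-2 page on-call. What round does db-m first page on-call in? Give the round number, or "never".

2

Round 1 — lb-2, queue-2 page on-call (initial).
  app-a: +80 → 80 < 100
  db-m: +50 → 50 ≥ 30
Round 2 — db-m pages on-call.
  app-a: +50 → 130 ≥ 100
Round 3 — app-a pages on-call.
  cache-2: +15 → 15 < 80
No further pages.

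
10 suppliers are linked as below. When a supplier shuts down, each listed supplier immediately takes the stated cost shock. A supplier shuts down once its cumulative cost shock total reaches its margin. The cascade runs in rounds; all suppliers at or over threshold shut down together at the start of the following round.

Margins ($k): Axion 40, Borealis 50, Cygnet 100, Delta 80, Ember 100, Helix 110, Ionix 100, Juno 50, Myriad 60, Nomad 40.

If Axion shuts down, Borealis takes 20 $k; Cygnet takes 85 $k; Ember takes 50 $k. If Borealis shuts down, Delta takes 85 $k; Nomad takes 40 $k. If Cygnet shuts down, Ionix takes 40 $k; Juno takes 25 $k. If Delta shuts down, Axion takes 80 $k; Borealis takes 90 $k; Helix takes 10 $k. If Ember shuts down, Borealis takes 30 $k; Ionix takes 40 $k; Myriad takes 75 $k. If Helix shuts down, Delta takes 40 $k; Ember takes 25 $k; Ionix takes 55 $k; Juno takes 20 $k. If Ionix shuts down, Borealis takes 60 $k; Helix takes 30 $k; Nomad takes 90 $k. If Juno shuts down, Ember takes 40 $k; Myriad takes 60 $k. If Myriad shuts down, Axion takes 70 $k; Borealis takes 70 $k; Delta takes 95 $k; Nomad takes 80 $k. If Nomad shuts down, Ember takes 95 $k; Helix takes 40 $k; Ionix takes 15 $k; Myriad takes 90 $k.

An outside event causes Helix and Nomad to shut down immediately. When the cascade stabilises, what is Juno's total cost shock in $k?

20

Round 1 — Helix, Nomad shut down (initial).
  Delta: +40 → 40 < 80
  Ember: +25+95 → 120 ≥ 100
  Ionix: +55+15 → 70 < 100
  Juno: +20 → 20 < 50
  Myriad: +90 → 90 ≥ 60
Round 2 — Ember, Myriad shut down.
  Axion: +70 → 70 ≥ 40
  Borealis: +30+70 → 100 ≥ 50
  Delta: +95 → 135 ≥ 80
  Ionix: +40 → 110 ≥ 100
Round 3 — Axion, Borealis, Delta, Ionix shut down.
  Cygnet: +85 → 85 < 100
No further shutdowns.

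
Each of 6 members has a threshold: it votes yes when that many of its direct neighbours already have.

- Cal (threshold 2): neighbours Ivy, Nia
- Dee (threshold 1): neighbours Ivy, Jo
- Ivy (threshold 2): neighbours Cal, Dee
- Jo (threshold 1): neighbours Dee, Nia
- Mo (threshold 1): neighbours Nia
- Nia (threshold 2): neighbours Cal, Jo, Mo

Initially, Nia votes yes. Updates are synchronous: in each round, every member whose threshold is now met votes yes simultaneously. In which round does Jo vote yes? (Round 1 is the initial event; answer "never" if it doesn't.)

2

Round 1 — Nia votes yes (initial).
Round 2 — checking thresholds:
  Cal: 1 of 2 neighbours < 2, not yet.
  Jo: 1 of 2 neighbours ≥ 1, votes yes.
  Mo: 1 of 1 neighbours ≥ 1, votes yes.
Round 3 — checking thresholds:
  Cal: 1 of 2 neighbours < 2, not yet.
  Dee: 1 of 2 neighbours ≥ 1, votes yes.
Round 4 — no new yes votes; cascade stops.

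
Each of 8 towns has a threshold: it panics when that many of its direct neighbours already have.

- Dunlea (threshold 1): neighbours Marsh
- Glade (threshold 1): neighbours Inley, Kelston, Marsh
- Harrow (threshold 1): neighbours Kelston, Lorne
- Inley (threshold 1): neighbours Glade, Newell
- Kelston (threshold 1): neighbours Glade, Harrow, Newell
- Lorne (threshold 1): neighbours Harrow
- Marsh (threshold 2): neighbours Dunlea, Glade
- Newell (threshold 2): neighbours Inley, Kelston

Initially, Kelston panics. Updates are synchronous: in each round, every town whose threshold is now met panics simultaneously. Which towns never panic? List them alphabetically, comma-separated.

Dunlea, Marsh

Round 1 — Kelston panics (initial).
Round 2 — checking thresholds:
  Glade: 1 of 3 neighbours ≥ 1, panics.
  Harrow: 1 of 2 neighbours ≥ 1, panics.
  Newell: 1 of 2 neighbours < 2, holds.
Round 3 — checking thresholds:
  Inley: 1 of 2 neighbours ≥ 1, panics.
  Lorne: 1 of 1 neighbours ≥ 1, panics.
  Marsh: 1 of 2 neighbours < 2, holds.
  Newell: 1 of 2 neighbours < 2, holds.
Round 4 — checking thresholds:
  Marsh: 1 of 2 neighbours < 2, holds.
  Newell: 2 of 2 neighbours ≥ 2, panics.
Round 5 — no new panics; cascade stops.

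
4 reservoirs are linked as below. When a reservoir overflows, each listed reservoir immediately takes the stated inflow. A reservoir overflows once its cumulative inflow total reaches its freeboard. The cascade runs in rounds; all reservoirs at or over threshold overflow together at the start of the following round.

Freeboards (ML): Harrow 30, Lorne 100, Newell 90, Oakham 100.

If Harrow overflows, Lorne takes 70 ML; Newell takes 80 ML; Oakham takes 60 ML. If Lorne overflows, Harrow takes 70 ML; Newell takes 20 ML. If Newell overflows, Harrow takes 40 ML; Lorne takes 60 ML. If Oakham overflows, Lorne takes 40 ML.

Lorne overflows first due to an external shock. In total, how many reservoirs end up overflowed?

Round 1 — Lorne overflows (initial).
  Harrow: +70 → 70 ≥ 30
  Newell: +20 → 20 < 90
Round 2 — Harrow overflows.
  Newell: +80 → 100 ≥ 90
  Oakham: +60 → 60 < 100
Round 3 — Newell overflows.
No further overflows.

3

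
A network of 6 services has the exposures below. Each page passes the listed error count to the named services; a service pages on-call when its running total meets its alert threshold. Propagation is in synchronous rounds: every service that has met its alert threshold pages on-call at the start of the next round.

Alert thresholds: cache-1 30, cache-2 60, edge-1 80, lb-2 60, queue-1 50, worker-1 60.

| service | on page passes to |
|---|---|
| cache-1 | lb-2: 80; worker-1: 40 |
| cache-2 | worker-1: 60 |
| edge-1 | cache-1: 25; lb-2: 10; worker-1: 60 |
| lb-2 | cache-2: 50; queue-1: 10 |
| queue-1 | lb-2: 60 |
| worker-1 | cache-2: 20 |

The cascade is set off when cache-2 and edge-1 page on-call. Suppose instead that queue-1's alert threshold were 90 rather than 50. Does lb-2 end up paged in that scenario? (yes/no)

no

With queue-1's alert threshold at 90:
Round 1 — cache-2, edge-1 page on-call (initial).
  cache-1: +25 → 25 < 30
  lb-2: +10 → 10 < 60
  worker-1: +60+60 → 120 ≥ 60
Round 2 — worker-1 pages on-call.
No further pages.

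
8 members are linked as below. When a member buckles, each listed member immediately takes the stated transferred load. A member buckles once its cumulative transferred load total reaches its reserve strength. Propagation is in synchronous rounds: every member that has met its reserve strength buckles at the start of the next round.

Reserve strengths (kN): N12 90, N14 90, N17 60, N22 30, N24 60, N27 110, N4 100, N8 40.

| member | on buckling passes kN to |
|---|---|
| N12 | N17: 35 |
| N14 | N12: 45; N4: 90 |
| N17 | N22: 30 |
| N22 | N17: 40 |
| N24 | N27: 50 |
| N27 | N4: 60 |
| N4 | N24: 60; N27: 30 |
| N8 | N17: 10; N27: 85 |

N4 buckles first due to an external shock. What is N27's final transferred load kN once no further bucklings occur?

Round 1 — N4 buckles (initial).
  N24: +60 → 60 ≥ 60
  N27: +30 → 30 < 110
Round 2 — N24 buckles.
  N27: +50 → 80 < 110
No further bucklings.

80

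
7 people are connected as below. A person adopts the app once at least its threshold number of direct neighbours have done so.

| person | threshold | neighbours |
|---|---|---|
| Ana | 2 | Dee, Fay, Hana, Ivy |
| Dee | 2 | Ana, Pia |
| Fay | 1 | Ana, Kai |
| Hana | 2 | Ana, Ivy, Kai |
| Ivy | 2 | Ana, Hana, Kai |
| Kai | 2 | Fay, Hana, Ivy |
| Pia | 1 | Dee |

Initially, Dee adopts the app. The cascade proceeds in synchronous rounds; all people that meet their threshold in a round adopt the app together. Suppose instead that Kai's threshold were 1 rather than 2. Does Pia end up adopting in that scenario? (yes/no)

With Kai's threshold at 1:
Round 1 — Dee adopts the app (initial).
Round 2 — checking thresholds:
  Ana: 1 of 4 neighbours < 2, below threshold.
  Pia: 1 of 1 neighbours ≥ 1, adopts the app.
Round 3 — no new adoptions; cascade stops.

yes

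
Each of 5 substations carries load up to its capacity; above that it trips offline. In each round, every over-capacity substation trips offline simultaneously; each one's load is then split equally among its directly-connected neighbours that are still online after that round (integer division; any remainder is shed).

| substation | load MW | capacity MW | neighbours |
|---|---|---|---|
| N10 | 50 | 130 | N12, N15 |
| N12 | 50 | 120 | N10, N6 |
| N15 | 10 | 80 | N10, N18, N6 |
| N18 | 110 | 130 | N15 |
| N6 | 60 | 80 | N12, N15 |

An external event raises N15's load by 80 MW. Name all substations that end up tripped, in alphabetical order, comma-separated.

N10, N12, N15, N18, N6

Round 1 — N15 at 90 > 80. N15 trips offline.
  N15 sheds 90 MW to N10, N18, N6: 30 each.
    N10: 50+30 = 80 ≤ 130
    N18: 110+30 = 140 > 130
    N6: 60+30 = 90 > 80
Round 2 — N18, N6 trip offline.
  N18 sheds 140 MW: no online neighbours, lost.
  N6 sheds 90 MW to N12: 90 each.
    N12: 50+90 = 140 > 120
Round 3 — N12 trips offline.
  N12 sheds 140 MW to N10: 140 each.
    N10: 80+140 = 220 > 130
Round 4 — N10 trips offline.
  N10 sheds 220 MW: no online neighbours, lost.
No further trips.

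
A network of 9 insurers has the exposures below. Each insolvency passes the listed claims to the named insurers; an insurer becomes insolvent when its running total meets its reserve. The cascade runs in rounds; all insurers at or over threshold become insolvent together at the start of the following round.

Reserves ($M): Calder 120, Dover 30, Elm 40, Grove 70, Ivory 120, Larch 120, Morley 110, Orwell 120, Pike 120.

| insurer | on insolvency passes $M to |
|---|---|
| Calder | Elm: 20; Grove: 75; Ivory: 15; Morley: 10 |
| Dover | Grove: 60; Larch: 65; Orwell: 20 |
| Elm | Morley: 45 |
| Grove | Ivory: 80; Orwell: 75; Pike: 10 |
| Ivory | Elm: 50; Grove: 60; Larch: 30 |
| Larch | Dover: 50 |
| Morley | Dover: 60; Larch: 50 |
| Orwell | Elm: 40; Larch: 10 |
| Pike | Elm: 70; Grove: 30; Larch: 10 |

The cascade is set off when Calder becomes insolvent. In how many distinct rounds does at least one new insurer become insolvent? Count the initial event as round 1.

Round 1 — Calder becomes insolvent (initial).
  Elm: +20 → 20 < 40
  Grove: +75 → 75 ≥ 70
  Ivory: +15 → 15 < 120
  Morley: +10 → 10 < 110
Round 2 — Grove becomes insolvent.
  Ivory: +80 → 95 < 120
  Orwell: +75 → 75 < 120
  Pike: +10 → 10 < 120
No further insolvencies.

2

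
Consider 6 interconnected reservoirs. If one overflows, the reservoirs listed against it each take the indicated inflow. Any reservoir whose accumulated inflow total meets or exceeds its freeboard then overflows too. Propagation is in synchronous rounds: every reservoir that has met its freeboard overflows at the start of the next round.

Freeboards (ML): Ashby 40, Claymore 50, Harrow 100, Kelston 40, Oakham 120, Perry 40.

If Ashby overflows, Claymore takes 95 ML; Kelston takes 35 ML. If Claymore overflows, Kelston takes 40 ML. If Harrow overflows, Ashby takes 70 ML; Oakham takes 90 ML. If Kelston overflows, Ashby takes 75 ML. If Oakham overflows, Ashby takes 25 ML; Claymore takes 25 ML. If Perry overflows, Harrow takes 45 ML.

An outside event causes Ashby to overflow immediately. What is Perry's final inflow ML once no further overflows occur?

0

Round 1 — Ashby overflows (initial).
  Claymore: +95 → 95 ≥ 50
  Kelston: +35 → 35 < 40
Round 2 — Claymore overflows.
  Kelston: +40 → 75 ≥ 40
Round 3 — Kelston overflows.
No further overflows.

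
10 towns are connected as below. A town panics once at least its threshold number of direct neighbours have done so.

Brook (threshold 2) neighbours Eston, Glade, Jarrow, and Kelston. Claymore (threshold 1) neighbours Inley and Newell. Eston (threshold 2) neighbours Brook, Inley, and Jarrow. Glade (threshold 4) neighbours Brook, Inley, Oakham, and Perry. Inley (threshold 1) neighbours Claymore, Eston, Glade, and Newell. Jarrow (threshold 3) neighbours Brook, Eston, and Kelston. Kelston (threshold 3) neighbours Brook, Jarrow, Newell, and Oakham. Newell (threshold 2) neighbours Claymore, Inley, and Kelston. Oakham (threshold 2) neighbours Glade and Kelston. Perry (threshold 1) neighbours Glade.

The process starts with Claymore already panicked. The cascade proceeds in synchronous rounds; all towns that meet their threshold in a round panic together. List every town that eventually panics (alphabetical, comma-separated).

Round 1 — Claymore panics (initial).
Round 2 — checking thresholds:
  Inley: 1 of 4 neighbours ≥ 1, panics.
  Newell: 1 of 3 neighbours < 2, not yet.
Round 3 — checking thresholds:
  Eston: 1 of 3 neighbours < 2, not yet.
  Glade: 1 of 4 neighbours < 4, not yet.
  Newell: 2 of 3 neighbours ≥ 2, panics.
Round 4 — no new panics; cascade stops.

Claymore, Inley, Newell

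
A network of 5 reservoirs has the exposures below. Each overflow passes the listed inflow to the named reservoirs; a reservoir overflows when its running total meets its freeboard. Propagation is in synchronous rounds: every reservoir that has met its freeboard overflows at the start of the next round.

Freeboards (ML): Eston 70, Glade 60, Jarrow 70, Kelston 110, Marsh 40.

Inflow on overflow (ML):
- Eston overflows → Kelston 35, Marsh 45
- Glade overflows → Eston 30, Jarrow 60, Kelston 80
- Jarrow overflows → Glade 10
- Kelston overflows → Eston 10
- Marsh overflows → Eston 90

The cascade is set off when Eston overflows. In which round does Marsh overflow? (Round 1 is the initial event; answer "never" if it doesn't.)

2

Round 1 — Eston overflows (initial).
  Kelston: +35 → 35 < 110
  Marsh: +45 → 45 ≥ 40
Round 2 — Marsh overflows.
No further overflows.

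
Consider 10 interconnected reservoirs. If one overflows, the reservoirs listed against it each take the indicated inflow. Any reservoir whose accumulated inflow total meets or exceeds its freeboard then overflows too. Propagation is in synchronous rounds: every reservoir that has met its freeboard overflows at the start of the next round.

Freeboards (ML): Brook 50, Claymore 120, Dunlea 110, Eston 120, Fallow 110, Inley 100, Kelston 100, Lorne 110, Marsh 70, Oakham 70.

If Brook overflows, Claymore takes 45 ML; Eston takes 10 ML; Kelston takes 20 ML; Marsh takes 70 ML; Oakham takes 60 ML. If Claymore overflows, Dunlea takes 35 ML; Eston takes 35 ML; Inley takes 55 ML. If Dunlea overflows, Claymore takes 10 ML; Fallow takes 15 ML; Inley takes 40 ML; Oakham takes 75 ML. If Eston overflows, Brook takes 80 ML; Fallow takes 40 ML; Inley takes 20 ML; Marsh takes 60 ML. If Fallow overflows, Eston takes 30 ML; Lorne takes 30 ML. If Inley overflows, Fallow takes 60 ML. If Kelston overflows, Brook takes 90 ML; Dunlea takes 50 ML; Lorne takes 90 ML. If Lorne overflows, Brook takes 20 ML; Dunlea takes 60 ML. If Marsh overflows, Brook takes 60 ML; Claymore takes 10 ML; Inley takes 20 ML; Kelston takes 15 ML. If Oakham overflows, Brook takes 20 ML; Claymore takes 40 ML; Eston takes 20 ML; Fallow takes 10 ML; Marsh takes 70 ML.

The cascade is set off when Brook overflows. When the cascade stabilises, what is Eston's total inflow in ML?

Round 1 — Brook overflows (initial).
  Claymore: +45 → 45 < 120
  Eston: +10 → 10 < 120
  Kelston: +20 → 20 < 100
  Marsh: +70 → 70 ≥ 70
  Oakham: +60 → 60 < 70
Round 2 — Marsh overflows.
  Claymore: +10 → 55 < 120
  Inley: +20 → 20 < 100
  Kelston: +15 → 35 < 100
No further overflows.

10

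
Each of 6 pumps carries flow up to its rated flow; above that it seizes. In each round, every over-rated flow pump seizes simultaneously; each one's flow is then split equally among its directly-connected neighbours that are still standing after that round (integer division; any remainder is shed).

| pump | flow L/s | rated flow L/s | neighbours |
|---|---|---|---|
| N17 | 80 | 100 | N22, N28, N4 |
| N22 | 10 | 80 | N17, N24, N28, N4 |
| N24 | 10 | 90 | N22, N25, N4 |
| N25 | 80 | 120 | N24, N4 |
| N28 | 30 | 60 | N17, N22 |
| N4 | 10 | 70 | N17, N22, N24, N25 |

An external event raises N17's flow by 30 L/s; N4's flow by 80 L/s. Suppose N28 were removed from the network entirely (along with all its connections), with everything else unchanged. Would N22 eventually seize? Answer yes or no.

With N28 removed:
Round 1 — N17 at 110 > 100; N4 at 90 > 70. N17, N4 seize.
  N17 sheds 110 L/s to N22: 110 each.
    N22: 10+110 = 120 > 80
  N4 sheds 90 L/s to N22, N24, N25: 30 each.
    N22: 120+30 = 150 > 80
    N24: 10+30 = 40 ≤ 90
    N25: 80+30 = 110 ≤ 120
Round 2 — N22 seizes.
  N22 sheds 150 L/s to N24: 150 each.
    N24: 40+150 = 190 > 90
Round 3 — N24 seizes.
  N24 sheds 190 L/s to N25: 190 each.
    N25: 110+190 = 300 > 120
Round 4 — N25 seizes.
  N25 sheds 300 L/s: no online neighbours, lost.
No further seizures.

yes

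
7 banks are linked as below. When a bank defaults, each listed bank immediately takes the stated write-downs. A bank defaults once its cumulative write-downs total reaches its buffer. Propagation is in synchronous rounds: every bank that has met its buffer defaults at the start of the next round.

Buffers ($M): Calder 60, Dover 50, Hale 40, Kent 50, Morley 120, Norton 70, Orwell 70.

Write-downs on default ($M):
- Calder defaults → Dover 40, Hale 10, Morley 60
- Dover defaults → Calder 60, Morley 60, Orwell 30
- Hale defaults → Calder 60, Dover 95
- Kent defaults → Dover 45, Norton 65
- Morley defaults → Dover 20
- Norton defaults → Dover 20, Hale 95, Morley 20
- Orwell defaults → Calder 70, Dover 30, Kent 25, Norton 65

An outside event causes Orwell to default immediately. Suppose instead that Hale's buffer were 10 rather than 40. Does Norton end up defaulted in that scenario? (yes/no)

With Hale's buffer at 10:
Round 1 — Orwell defaults (initial).
  Calder: +70 → 70 ≥ 60
  Dover: +30 → 30 < 50
  Kent: +25 → 25 < 50
  Norton: +65 → 65 < 70
Round 2 — Calder defaults.
  Dover: +40 → 70 ≥ 50
  Hale: +10 → 10 ≥ 10
  Morley: +60 → 60 < 120
Round 3 — Dover, Hale default.
  Morley: +60 → 120 ≥ 120
Round 4 — Morley defaults.
No further defaults.

no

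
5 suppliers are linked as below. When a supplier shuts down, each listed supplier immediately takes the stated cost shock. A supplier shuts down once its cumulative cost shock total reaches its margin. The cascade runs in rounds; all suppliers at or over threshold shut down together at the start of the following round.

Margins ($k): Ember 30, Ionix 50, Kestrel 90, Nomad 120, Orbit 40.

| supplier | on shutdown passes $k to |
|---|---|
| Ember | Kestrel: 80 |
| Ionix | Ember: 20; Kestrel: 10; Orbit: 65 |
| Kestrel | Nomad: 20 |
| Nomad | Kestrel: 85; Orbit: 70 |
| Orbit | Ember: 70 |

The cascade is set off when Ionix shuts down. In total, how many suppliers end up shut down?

Round 1 — Ionix shuts down (initial).
  Ember: +20 → 20 < 30
  Kestrel: +10 → 10 < 90
  Orbit: +65 → 65 ≥ 40
Round 2 — Orbit shuts down.
  Ember: +70 → 90 ≥ 30
Round 3 — Ember shuts down.
  Kestrel: +80 → 90 ≥ 90
Round 4 — Kestrel shuts down.
  Nomad: +20 → 20 < 120
No further shutdowns.

4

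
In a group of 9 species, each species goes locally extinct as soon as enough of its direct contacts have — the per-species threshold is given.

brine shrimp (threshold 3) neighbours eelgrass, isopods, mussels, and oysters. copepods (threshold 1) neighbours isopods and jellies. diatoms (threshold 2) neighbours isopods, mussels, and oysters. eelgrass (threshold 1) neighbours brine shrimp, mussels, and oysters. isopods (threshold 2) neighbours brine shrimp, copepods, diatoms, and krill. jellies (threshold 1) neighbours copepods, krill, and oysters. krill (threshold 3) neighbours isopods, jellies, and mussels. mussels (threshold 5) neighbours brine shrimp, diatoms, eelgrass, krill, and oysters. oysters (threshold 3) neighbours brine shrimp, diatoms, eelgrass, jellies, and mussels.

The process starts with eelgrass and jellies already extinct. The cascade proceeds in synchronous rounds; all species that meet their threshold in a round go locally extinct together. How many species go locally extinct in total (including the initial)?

3

Round 1 — eelgrass, jellies go locally extinct (initial).
Round 2 — checking thresholds:
  brine shrimp: 1 of 4 neighbours < 3, holds.
  copepods: 1 of 2 neighbours ≥ 1, goes locally extinct.
  krill: 1 of 3 neighbours < 3, holds.
  mussels: 1 of 5 neighbours < 5, holds.
  oysters: 2 of 5 neighbours < 3, holds.
Round 3 — no new extinctions; cascade stops.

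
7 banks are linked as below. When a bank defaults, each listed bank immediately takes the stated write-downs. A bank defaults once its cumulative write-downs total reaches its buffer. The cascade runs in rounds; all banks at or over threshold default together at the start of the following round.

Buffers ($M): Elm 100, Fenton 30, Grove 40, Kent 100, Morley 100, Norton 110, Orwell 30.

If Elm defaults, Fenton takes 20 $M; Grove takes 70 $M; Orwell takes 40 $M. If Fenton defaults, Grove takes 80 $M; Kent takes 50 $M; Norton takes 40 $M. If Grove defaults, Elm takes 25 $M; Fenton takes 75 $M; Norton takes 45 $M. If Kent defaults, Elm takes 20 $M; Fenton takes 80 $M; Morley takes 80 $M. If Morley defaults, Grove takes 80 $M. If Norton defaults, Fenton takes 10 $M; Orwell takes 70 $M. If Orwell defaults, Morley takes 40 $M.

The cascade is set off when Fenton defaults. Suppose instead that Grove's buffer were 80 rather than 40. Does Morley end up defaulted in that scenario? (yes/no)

no

With Grove's buffer at 80:
Round 1 — Fenton defaults (initial).
  Grove: +80 → 80 ≥ 80
  Kent: +50 → 50 < 100
  Norton: +40 → 40 < 110
Round 2 — Grove defaults.
  Elm: +25 → 25 < 100
  Norton: +45 → 85 < 110
No further defaults.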